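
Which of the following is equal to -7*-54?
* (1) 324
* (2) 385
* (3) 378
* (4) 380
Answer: 3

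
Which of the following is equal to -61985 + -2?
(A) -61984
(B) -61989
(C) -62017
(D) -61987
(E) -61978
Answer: D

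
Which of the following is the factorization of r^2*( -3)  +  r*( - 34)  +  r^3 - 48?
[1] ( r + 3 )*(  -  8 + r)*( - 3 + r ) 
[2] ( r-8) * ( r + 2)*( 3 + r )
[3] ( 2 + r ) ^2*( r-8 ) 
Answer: 2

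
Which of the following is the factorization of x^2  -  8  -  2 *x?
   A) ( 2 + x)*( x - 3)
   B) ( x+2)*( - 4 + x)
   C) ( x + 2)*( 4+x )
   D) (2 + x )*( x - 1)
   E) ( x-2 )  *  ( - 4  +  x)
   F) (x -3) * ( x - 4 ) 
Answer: B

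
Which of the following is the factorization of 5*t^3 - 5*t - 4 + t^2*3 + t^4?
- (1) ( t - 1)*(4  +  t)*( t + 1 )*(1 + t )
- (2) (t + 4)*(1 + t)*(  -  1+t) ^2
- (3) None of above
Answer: 1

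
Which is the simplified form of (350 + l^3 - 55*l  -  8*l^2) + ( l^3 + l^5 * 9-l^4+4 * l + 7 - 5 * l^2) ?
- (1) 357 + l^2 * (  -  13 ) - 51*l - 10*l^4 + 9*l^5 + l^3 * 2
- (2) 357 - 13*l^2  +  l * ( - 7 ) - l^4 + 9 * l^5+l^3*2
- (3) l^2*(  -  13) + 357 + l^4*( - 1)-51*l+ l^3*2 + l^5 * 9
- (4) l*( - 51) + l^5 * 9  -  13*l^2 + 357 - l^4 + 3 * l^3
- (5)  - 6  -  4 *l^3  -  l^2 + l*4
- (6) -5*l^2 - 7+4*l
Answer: 3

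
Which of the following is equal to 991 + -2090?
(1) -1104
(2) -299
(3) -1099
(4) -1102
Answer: 3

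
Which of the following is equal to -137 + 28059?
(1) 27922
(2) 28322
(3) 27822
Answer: 1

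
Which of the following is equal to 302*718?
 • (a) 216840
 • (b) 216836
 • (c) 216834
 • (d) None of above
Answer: b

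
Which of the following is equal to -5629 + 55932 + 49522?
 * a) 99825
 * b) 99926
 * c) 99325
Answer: a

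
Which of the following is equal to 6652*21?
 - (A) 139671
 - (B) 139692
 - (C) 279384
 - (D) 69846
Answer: B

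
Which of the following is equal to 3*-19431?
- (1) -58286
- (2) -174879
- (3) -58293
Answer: 3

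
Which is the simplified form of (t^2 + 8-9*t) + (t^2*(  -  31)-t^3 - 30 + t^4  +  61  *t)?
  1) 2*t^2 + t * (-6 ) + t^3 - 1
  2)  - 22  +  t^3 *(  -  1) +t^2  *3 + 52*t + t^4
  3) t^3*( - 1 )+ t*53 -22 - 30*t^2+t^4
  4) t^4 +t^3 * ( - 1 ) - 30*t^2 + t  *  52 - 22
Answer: 4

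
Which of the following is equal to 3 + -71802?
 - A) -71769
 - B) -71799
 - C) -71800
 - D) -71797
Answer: B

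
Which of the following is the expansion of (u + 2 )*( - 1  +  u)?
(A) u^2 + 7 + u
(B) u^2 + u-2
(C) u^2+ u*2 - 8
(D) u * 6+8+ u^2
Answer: B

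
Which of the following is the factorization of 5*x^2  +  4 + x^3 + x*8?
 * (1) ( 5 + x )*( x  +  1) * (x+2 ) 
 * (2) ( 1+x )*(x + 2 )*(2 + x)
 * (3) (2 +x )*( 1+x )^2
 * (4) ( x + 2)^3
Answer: 2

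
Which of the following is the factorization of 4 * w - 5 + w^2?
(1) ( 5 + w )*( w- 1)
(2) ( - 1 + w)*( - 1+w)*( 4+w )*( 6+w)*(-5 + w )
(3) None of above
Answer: 1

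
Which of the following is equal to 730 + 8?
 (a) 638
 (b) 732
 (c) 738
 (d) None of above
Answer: c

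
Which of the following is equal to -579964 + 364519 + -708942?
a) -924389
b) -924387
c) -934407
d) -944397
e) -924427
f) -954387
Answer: b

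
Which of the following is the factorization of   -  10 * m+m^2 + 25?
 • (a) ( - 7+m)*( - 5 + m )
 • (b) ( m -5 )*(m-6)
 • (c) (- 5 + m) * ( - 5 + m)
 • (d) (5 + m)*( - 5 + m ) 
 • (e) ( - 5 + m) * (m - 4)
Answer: c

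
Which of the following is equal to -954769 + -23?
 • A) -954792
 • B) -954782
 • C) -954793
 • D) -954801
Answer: A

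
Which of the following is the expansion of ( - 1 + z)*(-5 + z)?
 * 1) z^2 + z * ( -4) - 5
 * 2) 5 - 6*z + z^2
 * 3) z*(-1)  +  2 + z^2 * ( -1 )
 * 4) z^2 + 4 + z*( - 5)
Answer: 2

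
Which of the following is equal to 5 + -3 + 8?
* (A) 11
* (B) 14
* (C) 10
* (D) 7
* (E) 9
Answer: C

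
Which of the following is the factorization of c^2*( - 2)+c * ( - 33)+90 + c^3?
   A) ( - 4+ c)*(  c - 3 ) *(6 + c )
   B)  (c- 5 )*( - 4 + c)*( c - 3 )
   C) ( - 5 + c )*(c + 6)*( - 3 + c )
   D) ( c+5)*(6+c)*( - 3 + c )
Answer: C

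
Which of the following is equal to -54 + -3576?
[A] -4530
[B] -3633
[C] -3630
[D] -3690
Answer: C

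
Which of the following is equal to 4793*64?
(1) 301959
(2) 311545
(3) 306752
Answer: 3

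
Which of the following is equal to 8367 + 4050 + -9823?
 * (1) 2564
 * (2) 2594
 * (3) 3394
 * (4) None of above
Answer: 2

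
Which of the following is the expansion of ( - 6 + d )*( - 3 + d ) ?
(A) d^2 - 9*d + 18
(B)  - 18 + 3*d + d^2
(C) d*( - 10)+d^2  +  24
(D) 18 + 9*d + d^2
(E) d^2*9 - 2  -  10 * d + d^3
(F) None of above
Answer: A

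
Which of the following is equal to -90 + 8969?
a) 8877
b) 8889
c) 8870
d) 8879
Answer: d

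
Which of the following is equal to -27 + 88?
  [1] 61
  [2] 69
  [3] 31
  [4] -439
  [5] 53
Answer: 1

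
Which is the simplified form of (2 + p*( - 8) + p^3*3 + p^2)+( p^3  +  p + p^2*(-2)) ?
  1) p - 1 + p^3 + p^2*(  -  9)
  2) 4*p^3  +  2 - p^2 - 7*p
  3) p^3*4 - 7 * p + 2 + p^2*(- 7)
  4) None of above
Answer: 2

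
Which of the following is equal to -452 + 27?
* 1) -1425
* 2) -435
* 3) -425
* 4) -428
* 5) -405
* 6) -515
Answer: 3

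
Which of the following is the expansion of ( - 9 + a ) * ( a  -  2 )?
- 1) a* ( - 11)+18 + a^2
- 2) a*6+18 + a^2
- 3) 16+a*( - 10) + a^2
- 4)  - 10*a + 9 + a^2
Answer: 1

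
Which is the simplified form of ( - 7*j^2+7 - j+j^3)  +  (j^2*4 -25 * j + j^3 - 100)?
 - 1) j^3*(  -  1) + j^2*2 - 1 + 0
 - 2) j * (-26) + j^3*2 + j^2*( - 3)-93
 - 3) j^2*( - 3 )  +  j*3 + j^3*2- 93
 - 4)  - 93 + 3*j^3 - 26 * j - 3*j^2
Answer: 2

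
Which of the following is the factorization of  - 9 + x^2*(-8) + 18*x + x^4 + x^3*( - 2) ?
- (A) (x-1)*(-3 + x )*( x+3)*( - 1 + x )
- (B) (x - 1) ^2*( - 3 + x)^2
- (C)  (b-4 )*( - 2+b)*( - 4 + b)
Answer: A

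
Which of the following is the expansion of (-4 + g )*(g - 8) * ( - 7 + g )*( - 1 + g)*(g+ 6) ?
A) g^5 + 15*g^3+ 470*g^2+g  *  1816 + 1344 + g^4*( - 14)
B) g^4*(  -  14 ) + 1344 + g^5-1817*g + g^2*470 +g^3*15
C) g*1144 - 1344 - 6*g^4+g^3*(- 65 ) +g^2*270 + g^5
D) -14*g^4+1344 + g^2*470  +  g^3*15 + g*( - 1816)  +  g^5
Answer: D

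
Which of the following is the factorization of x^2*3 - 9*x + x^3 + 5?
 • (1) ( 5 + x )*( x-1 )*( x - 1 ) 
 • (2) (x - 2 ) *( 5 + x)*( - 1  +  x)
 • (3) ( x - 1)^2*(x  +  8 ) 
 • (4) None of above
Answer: 1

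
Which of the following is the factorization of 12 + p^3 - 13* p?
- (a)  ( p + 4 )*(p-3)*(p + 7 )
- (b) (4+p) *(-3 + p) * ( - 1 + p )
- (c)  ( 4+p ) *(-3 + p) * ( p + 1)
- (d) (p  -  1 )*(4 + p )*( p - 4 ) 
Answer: b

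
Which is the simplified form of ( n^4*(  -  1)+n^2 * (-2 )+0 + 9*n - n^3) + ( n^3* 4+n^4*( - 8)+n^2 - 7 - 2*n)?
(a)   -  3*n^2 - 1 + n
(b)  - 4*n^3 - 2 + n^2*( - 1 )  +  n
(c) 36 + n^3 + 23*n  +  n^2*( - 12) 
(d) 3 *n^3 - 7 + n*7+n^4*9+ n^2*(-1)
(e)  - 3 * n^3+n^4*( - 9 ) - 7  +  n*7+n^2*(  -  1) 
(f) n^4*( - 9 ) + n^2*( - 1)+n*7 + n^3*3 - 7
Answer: f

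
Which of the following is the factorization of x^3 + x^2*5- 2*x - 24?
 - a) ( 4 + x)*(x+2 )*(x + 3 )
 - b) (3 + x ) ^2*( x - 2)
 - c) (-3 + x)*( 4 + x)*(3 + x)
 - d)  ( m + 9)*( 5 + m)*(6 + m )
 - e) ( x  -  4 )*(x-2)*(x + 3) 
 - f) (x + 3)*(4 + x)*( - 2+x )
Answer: f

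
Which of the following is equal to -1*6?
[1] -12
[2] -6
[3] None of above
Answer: 2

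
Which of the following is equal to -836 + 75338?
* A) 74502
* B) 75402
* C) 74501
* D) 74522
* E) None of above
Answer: A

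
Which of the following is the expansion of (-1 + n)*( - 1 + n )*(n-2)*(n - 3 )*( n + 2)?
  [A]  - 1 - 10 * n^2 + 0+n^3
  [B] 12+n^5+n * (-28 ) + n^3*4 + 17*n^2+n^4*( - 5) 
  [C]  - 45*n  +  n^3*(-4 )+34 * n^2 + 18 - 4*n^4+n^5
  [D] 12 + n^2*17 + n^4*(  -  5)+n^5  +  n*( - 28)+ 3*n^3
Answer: D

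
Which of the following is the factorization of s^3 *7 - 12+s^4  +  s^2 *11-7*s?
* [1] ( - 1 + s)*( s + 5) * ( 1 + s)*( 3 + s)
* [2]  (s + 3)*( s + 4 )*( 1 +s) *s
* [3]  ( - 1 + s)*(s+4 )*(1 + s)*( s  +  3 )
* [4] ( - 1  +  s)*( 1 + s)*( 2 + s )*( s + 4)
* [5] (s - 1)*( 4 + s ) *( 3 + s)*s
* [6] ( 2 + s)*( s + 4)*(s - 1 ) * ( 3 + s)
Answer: 3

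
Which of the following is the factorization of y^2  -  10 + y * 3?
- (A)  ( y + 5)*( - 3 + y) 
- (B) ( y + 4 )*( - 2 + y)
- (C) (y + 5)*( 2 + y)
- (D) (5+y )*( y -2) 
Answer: D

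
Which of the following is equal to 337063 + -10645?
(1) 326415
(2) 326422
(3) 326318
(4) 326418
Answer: 4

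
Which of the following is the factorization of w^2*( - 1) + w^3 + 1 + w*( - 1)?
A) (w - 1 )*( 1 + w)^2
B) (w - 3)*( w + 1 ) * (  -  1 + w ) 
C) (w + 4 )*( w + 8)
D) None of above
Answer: D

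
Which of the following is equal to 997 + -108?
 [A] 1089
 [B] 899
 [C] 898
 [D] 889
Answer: D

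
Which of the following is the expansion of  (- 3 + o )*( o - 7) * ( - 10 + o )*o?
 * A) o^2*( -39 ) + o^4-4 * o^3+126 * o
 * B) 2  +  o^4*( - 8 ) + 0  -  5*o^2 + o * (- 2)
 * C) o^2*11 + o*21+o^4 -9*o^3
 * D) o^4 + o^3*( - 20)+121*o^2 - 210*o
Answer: D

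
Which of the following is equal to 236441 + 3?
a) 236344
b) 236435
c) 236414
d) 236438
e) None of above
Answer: e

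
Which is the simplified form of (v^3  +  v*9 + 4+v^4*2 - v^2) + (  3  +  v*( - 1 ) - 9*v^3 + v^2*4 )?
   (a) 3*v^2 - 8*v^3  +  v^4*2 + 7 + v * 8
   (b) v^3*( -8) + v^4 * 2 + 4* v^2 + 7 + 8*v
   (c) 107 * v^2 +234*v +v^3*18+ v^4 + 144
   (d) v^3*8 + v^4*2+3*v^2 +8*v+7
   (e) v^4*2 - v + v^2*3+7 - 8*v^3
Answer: a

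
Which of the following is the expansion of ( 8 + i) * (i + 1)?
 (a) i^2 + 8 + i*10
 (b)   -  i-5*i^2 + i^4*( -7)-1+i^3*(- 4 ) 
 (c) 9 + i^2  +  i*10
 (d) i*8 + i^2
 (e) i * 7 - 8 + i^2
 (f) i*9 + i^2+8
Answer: f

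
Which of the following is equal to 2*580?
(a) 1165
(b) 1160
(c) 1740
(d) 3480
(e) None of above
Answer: b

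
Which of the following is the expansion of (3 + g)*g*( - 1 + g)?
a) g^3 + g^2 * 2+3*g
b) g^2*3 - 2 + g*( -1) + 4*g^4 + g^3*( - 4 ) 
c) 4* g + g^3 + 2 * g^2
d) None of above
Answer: d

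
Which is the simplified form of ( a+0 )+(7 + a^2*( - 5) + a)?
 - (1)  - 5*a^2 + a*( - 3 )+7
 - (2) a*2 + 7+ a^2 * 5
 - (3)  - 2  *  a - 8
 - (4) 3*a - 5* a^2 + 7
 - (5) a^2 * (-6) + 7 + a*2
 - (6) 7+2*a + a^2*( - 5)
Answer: 6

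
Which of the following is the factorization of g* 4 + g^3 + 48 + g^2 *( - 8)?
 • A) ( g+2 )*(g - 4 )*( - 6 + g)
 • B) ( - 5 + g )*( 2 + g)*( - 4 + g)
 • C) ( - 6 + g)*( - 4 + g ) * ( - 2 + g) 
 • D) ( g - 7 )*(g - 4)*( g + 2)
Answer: A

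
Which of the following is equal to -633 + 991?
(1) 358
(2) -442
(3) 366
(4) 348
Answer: 1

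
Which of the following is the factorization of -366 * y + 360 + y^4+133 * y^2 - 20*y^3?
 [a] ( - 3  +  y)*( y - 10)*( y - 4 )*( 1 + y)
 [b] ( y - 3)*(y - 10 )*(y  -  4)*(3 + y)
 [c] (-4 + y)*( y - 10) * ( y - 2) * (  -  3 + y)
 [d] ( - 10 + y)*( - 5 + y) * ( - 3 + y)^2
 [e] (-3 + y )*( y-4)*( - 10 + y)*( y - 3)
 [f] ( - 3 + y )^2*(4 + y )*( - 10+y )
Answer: e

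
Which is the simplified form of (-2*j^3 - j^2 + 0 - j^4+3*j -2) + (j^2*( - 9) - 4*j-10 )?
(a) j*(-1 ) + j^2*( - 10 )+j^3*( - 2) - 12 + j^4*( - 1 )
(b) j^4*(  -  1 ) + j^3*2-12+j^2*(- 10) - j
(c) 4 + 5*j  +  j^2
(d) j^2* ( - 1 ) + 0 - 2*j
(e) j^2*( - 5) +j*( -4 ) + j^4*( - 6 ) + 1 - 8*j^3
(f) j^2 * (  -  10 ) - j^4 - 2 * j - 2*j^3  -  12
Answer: a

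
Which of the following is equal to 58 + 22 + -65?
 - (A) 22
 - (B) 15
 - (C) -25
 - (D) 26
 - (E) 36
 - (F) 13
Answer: B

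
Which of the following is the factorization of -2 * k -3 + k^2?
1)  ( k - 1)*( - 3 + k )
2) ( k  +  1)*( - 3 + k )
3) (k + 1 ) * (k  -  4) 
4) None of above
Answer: 2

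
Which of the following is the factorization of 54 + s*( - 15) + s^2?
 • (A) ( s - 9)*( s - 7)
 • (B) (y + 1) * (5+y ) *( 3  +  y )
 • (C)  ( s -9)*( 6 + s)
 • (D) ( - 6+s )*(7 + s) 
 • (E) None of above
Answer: E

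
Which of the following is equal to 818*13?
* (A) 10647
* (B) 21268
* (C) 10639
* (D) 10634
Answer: D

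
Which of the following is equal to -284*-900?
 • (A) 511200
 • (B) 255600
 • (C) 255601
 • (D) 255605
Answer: B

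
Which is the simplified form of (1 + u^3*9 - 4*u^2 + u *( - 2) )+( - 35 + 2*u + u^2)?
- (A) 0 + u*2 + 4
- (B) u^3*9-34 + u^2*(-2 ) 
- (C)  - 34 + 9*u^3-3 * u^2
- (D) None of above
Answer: C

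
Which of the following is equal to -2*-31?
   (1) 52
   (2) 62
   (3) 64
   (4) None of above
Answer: 2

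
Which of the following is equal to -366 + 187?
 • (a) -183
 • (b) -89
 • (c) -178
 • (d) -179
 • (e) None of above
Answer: d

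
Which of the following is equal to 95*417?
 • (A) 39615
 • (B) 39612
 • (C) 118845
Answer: A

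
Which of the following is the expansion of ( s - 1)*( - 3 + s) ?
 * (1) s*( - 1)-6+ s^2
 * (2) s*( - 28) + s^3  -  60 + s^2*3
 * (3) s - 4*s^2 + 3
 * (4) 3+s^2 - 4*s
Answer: 4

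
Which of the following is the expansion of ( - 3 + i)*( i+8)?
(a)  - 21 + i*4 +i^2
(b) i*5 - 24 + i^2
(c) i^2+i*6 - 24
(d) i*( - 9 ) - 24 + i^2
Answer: b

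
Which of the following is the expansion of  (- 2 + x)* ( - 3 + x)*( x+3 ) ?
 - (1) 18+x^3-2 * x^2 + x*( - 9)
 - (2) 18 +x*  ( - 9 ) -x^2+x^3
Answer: 1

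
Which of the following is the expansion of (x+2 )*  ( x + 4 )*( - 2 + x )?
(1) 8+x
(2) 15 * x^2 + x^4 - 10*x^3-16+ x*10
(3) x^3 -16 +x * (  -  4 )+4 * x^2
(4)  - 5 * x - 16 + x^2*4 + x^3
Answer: 3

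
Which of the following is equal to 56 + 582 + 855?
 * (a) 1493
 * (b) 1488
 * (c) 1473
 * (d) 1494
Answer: a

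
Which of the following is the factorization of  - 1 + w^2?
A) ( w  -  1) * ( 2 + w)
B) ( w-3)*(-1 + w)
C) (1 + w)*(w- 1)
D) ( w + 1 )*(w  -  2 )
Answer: C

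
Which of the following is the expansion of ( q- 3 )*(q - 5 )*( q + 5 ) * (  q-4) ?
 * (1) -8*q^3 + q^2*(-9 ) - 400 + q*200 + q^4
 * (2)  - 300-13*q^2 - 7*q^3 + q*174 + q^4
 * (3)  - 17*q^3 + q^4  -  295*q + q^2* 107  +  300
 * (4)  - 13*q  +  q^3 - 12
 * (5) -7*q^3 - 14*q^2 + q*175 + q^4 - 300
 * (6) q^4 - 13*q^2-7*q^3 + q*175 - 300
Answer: 6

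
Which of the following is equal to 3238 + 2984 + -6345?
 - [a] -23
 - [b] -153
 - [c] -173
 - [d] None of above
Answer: d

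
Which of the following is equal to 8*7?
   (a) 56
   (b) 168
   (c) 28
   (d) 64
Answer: a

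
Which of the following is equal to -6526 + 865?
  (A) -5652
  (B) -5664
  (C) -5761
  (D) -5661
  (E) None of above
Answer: D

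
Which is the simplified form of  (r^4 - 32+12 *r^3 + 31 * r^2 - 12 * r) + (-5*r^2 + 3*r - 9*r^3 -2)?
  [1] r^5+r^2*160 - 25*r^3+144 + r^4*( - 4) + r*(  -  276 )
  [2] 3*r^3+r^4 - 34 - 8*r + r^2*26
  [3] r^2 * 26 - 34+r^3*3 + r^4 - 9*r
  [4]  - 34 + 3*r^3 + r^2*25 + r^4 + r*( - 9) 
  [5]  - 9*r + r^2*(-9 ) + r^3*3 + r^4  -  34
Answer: 3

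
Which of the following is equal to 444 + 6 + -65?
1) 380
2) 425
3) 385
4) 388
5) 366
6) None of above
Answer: 3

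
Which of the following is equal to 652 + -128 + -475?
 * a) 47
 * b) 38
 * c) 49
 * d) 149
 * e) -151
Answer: c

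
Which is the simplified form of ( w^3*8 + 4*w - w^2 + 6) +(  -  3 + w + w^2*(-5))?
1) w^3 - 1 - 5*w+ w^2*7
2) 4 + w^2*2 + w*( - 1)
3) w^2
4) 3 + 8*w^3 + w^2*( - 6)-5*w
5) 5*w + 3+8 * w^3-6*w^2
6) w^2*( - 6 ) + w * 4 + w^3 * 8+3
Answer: 5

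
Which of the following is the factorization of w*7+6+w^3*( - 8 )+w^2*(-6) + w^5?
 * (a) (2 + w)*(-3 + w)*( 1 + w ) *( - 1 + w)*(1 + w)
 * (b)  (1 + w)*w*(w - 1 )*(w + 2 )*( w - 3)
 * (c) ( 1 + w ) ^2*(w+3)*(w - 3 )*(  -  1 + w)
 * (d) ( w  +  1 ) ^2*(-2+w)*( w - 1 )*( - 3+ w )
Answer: a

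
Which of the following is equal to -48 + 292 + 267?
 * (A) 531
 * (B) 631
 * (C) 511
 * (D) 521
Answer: C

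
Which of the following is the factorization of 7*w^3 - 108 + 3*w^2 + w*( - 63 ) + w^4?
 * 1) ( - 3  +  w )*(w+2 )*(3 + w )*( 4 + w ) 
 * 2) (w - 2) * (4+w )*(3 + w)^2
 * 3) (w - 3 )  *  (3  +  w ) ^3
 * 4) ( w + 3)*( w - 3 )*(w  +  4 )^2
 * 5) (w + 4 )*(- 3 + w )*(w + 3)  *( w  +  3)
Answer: 5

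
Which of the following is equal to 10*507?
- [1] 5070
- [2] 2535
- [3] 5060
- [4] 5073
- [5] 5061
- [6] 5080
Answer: 1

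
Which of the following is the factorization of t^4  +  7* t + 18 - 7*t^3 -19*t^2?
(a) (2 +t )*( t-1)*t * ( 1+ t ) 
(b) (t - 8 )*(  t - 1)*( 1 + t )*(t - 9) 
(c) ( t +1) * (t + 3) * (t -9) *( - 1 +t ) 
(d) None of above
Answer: d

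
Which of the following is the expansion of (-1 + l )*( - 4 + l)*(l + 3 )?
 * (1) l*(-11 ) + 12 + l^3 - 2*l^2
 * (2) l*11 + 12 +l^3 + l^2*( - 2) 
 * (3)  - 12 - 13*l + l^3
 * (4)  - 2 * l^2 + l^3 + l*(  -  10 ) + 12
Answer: 1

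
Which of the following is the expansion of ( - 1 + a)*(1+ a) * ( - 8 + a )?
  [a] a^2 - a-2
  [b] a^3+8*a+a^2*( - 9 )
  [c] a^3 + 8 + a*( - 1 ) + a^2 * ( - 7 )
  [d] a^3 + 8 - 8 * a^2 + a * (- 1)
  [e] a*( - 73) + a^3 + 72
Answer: d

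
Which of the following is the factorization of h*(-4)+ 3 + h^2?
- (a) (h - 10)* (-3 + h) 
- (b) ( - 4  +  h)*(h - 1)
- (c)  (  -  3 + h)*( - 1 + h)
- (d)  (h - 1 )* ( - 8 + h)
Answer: c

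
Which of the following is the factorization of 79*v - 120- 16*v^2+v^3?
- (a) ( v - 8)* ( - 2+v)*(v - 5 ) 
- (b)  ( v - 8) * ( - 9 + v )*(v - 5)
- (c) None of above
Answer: c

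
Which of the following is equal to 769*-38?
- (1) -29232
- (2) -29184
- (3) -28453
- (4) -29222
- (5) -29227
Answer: 4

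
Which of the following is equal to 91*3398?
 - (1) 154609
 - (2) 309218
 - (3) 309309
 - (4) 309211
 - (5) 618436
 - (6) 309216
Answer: 2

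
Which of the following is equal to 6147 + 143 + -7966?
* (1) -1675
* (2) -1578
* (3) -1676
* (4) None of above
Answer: 3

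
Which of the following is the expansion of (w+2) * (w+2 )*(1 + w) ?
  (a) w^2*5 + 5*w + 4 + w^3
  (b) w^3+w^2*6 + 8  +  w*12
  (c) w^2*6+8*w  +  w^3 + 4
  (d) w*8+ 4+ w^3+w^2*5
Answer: d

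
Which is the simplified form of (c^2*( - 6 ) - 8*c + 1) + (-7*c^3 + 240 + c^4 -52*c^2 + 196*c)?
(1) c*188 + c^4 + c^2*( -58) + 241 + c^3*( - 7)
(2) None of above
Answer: 1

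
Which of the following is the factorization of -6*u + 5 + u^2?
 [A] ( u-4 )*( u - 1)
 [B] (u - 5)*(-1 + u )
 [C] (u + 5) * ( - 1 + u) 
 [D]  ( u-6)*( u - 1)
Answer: B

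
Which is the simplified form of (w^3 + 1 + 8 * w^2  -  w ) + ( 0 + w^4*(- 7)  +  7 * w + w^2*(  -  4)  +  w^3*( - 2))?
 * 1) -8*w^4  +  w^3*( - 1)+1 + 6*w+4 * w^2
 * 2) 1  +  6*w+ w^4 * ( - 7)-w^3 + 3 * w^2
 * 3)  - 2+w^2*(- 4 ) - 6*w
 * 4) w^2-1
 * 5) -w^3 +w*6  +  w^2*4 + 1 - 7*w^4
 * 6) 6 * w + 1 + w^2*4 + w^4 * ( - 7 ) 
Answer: 5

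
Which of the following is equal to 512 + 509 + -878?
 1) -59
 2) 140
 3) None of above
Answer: 3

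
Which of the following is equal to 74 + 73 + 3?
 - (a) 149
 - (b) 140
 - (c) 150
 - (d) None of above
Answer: c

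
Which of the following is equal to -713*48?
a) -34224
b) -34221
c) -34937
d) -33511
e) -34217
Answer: a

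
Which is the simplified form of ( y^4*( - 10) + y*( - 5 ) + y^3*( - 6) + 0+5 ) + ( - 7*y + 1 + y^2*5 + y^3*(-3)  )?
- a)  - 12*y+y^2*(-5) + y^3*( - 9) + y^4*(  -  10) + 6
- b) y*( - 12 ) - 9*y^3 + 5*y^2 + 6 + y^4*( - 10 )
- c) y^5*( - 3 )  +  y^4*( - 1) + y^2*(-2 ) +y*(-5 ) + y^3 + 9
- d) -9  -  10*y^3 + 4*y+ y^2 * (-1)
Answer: b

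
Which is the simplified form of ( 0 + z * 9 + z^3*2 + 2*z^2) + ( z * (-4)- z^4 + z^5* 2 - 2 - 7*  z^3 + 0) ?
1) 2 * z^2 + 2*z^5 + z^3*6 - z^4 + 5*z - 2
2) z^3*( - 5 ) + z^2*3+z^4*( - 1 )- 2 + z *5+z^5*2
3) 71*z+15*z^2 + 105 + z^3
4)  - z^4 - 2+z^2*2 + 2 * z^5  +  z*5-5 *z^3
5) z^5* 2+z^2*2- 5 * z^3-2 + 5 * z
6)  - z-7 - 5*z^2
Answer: 4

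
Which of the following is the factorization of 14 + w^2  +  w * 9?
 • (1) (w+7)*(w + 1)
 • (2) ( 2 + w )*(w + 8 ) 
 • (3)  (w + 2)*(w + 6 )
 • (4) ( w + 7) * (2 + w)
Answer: 4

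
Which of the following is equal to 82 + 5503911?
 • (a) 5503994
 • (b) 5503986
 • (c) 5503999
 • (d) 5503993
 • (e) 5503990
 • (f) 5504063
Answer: d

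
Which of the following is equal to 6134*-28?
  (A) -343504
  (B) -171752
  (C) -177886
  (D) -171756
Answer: B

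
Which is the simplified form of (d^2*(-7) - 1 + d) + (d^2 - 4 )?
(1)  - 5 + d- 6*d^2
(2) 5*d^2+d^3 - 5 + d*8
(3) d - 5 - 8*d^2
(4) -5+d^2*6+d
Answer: 1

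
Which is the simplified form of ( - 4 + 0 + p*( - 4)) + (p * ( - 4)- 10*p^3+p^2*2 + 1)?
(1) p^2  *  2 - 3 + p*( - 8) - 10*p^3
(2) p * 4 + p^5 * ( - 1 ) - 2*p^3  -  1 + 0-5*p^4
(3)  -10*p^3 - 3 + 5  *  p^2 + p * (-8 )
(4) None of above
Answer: 1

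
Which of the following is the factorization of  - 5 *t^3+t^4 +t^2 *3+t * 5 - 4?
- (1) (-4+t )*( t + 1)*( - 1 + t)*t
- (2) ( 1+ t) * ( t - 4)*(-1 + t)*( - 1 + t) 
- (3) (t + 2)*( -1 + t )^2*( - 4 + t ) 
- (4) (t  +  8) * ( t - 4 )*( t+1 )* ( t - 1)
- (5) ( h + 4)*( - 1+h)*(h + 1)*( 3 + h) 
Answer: 2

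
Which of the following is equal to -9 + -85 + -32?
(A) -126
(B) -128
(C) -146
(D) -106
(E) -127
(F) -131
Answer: A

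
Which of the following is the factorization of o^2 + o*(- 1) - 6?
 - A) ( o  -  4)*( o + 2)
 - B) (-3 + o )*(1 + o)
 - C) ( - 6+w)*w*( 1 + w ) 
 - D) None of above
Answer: D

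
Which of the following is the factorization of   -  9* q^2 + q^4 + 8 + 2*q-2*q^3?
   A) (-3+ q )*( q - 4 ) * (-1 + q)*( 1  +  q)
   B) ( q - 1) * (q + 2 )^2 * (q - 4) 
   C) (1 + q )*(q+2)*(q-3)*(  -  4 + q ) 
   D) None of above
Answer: D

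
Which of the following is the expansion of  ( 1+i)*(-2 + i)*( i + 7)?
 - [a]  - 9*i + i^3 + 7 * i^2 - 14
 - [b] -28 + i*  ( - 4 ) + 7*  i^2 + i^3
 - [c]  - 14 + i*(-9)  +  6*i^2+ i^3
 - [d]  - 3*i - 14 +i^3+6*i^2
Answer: c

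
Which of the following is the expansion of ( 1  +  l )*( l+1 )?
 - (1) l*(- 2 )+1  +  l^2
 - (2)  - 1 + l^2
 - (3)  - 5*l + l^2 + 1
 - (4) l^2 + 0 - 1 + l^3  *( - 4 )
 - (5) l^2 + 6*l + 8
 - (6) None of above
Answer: 6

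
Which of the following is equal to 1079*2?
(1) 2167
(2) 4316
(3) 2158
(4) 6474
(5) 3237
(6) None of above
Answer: 3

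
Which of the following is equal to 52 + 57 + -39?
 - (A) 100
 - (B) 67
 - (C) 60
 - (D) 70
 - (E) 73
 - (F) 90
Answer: D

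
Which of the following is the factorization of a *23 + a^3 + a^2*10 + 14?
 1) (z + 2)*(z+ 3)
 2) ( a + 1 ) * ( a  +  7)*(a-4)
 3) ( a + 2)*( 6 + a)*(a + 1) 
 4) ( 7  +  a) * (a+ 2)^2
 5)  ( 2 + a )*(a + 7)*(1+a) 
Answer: 5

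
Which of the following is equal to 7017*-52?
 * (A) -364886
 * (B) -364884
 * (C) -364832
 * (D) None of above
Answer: B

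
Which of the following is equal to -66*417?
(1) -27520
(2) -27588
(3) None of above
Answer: 3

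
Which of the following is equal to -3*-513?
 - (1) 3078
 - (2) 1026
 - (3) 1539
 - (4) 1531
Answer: 3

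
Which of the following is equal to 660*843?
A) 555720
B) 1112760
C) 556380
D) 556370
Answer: C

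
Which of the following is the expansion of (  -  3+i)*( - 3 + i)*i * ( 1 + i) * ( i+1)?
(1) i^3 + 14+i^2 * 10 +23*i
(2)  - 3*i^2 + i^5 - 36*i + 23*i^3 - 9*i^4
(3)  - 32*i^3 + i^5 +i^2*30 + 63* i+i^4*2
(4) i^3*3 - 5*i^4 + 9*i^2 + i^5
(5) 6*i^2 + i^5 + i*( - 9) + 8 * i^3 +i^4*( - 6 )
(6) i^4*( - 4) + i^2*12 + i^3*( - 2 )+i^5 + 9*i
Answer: 6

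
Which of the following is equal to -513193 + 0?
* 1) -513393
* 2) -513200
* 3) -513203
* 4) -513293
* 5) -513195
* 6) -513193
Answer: 6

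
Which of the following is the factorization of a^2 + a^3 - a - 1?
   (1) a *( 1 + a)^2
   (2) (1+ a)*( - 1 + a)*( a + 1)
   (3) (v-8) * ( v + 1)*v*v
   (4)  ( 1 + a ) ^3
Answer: 2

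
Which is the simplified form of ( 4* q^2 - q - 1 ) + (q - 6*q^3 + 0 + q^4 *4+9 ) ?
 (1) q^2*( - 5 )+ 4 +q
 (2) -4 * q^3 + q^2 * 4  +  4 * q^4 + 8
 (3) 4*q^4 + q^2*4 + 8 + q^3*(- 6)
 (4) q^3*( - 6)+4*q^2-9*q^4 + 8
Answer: 3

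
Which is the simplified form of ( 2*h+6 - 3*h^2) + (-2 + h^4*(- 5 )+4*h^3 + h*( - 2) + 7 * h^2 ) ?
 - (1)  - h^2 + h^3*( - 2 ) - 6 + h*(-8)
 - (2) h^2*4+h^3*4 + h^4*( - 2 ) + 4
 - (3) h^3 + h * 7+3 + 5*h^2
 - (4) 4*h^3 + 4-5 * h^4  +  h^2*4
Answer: 4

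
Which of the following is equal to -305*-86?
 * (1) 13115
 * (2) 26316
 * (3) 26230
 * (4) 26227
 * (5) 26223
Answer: 3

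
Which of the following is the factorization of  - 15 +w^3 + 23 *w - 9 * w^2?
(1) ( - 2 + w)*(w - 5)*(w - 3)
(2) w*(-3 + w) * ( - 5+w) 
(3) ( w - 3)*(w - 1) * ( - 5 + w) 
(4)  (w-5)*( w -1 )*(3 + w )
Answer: 3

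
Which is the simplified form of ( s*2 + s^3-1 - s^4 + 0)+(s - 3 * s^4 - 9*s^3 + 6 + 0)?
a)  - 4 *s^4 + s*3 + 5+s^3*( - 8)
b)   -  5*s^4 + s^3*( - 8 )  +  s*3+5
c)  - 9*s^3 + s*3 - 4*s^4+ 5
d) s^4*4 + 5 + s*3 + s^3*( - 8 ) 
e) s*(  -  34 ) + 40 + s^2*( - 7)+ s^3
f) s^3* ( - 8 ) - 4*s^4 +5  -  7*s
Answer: a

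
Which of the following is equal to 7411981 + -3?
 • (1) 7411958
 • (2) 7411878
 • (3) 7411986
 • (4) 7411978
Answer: 4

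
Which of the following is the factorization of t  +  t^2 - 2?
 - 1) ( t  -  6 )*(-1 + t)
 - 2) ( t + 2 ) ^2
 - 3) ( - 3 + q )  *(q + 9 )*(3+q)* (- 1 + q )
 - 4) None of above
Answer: 4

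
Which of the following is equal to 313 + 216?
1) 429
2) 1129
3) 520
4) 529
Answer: 4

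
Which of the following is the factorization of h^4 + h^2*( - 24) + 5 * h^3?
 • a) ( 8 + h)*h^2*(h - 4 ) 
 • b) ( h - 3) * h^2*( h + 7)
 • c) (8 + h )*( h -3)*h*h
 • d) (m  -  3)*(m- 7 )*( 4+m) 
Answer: c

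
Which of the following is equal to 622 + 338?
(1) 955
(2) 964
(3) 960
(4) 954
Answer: 3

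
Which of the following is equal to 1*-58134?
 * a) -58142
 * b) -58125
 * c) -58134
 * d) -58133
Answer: c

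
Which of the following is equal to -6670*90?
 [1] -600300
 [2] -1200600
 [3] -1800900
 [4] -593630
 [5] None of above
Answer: 1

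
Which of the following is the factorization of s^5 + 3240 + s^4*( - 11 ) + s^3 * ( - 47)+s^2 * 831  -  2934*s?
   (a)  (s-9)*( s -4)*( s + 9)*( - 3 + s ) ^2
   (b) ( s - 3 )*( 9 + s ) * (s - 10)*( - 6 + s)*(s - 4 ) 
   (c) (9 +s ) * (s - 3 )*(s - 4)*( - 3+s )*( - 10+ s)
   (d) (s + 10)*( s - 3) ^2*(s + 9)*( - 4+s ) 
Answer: c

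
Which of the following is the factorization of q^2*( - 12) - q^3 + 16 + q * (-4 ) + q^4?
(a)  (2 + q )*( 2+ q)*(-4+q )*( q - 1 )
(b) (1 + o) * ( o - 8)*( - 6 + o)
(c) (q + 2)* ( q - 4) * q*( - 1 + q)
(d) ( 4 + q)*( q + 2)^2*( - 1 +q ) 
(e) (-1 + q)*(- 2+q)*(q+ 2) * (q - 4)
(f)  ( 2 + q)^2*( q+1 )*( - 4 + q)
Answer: a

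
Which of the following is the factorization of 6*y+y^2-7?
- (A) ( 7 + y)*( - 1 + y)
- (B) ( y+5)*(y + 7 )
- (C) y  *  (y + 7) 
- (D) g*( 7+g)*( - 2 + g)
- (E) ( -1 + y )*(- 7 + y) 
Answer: A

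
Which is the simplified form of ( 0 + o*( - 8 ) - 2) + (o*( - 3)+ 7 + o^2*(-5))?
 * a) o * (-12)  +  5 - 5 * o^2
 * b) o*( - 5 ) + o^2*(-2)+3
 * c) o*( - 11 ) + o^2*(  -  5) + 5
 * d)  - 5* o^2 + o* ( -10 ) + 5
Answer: c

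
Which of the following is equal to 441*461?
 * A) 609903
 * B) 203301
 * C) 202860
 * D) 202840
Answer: B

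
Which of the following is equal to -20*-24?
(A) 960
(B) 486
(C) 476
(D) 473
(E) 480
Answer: E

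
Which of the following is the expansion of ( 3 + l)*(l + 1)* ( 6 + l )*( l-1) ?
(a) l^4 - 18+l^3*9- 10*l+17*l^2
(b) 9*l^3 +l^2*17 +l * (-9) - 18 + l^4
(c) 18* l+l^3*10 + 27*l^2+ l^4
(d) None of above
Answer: b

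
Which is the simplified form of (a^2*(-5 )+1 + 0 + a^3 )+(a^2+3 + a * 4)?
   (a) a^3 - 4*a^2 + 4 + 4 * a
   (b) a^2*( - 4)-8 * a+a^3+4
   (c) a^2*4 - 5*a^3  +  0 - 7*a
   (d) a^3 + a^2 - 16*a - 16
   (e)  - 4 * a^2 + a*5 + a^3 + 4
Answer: a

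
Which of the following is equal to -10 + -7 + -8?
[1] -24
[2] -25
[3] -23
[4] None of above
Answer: 2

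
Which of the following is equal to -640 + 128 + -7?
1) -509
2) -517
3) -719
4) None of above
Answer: 4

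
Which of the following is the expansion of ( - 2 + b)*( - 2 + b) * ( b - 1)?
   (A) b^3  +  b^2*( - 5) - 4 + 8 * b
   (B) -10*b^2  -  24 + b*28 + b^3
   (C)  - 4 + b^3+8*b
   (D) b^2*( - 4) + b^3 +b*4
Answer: A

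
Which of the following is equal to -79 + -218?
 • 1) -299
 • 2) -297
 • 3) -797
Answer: 2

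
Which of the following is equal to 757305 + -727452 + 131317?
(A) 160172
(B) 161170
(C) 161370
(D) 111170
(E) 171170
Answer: B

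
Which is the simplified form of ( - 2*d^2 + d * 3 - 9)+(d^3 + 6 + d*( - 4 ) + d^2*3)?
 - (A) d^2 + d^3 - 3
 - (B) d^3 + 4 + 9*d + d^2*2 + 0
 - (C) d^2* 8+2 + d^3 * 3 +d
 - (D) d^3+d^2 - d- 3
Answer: D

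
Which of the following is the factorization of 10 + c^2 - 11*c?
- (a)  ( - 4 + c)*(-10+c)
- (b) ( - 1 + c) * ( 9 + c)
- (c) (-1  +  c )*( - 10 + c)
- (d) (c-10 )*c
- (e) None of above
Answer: c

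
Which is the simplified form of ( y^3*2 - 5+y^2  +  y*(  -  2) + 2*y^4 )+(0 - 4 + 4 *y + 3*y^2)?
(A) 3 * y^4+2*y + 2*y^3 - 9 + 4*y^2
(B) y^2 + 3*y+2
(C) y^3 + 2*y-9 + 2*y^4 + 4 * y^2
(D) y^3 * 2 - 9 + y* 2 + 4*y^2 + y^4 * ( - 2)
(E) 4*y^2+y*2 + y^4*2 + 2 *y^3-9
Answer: E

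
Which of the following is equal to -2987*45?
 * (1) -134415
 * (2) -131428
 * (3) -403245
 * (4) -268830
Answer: 1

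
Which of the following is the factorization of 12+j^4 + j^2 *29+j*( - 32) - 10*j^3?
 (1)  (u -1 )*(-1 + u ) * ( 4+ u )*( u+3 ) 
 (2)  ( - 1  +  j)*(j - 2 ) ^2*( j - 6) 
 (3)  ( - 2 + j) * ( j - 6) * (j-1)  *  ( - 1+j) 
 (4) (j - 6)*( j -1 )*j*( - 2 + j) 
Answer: 3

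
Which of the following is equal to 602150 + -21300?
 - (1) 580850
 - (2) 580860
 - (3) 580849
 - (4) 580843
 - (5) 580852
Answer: 1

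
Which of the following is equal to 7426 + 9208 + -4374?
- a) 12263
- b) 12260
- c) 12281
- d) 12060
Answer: b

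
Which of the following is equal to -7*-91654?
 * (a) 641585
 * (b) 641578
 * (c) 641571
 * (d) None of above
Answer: b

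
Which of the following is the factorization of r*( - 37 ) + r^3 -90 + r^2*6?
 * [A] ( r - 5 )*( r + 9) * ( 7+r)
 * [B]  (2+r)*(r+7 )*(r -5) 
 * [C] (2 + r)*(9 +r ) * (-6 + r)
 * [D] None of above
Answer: D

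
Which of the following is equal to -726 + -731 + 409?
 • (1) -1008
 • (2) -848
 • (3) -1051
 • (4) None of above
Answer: 4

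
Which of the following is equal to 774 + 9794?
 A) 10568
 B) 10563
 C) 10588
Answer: A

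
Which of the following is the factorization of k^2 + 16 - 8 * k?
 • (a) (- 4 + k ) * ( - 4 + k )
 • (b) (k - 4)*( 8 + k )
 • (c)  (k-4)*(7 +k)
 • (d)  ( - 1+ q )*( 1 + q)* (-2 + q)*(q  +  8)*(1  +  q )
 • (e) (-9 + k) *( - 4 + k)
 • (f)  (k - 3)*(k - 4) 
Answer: a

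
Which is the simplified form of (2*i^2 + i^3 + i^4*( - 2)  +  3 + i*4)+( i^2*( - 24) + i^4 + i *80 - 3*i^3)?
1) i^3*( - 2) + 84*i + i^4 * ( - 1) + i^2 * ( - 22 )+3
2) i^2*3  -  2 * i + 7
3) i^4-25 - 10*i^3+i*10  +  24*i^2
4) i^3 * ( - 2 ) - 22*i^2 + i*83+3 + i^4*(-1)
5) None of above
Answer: 1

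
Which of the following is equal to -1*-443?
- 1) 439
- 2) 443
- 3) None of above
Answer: 2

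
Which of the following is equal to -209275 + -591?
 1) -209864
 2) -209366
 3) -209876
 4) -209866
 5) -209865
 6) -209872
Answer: 4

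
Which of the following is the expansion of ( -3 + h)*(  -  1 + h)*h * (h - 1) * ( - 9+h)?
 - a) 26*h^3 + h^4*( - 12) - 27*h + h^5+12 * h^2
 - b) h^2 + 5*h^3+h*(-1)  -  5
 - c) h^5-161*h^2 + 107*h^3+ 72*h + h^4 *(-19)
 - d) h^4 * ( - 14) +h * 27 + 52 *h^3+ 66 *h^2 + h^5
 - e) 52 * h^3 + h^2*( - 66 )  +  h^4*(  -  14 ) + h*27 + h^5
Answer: e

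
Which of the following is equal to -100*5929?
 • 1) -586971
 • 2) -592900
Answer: 2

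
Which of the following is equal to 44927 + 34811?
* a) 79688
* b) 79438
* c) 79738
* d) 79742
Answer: c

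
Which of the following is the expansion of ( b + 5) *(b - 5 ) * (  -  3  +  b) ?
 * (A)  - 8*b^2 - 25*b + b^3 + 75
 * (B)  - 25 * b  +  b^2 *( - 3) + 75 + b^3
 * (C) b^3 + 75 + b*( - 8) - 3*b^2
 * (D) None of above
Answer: B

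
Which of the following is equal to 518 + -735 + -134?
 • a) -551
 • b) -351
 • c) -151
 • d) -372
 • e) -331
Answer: b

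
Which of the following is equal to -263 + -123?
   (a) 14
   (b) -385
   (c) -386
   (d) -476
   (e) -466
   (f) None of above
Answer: c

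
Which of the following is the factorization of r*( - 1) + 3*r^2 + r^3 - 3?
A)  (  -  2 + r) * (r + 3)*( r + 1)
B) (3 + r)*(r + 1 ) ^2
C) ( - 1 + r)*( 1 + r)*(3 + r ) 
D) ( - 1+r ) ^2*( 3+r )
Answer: C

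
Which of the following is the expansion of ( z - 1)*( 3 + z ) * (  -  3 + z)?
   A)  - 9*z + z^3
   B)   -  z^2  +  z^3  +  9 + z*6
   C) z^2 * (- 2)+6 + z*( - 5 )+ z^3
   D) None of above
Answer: D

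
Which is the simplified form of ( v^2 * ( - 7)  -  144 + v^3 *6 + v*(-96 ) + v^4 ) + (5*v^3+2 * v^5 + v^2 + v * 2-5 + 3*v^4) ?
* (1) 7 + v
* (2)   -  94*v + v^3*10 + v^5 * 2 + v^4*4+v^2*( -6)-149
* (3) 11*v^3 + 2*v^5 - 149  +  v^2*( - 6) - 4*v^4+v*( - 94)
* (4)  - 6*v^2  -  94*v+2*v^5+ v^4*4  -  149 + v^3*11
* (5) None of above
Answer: 4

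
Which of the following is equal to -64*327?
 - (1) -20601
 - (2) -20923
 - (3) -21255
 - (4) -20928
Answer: 4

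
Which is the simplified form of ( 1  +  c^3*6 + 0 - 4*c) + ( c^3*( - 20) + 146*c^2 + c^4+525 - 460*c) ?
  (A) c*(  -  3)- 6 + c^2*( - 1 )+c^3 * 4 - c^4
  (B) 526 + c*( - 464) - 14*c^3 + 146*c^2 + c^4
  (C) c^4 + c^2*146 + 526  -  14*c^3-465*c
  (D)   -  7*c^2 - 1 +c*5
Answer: B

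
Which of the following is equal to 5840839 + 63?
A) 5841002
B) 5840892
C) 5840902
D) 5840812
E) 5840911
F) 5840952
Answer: C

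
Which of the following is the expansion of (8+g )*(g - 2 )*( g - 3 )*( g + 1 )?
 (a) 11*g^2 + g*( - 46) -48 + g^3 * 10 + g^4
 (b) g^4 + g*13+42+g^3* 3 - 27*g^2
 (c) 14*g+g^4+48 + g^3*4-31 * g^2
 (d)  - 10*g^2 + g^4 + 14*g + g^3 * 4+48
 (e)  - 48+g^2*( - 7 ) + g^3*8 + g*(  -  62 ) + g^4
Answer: c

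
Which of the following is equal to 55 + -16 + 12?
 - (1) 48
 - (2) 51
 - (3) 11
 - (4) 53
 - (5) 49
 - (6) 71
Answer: 2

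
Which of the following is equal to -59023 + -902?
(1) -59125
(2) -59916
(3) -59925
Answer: 3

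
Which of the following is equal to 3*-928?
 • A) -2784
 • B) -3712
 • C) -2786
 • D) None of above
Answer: A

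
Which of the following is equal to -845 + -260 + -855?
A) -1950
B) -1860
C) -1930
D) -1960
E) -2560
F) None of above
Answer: D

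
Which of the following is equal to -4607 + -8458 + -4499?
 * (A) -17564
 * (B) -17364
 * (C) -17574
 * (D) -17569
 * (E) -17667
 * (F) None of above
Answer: A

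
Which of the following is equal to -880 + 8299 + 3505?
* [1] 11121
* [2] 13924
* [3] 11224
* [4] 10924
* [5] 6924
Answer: 4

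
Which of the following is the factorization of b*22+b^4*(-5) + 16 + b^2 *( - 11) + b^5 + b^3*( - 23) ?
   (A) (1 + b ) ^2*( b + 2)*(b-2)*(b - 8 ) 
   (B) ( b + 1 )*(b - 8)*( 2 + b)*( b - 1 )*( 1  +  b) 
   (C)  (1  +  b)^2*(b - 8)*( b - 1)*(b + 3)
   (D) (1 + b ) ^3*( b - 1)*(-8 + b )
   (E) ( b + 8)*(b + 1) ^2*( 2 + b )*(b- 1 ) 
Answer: B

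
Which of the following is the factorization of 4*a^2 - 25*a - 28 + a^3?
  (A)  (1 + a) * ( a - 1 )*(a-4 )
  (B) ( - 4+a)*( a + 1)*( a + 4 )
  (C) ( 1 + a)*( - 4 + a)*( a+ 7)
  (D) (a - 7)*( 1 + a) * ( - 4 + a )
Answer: C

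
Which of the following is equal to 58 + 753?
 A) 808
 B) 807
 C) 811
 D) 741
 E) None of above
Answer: C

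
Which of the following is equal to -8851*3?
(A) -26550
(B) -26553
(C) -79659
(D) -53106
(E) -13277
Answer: B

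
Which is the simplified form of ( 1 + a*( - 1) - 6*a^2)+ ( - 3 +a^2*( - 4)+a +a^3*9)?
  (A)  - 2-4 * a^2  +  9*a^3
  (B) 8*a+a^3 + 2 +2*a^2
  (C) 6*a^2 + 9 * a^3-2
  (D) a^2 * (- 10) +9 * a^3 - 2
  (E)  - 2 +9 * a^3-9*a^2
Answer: D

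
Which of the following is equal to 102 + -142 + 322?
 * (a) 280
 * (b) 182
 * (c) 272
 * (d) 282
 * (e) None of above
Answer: d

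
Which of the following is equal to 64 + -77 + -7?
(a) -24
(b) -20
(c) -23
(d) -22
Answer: b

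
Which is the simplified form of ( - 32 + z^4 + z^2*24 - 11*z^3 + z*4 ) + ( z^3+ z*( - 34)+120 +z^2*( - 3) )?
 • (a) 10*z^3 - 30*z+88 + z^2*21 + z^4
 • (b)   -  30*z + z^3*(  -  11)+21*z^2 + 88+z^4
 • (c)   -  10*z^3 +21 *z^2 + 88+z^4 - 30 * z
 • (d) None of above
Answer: c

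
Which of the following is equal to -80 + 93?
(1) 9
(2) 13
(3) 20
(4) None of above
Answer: 2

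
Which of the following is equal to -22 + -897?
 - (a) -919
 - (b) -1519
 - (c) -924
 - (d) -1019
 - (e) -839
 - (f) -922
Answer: a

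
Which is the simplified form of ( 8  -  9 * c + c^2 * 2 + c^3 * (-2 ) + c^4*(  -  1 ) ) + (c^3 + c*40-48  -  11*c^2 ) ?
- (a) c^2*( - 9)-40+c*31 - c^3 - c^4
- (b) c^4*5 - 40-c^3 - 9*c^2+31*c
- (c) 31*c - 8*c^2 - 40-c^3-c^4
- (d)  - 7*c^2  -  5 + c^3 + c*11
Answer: a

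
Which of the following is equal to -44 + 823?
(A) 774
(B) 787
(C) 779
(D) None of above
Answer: C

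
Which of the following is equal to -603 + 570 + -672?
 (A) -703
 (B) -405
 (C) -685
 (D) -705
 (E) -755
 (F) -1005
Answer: D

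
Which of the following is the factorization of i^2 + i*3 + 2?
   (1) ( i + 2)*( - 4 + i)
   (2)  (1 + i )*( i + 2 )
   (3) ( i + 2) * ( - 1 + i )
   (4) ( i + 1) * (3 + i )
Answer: 2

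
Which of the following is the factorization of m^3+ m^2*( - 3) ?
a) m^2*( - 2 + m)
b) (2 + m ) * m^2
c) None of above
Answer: c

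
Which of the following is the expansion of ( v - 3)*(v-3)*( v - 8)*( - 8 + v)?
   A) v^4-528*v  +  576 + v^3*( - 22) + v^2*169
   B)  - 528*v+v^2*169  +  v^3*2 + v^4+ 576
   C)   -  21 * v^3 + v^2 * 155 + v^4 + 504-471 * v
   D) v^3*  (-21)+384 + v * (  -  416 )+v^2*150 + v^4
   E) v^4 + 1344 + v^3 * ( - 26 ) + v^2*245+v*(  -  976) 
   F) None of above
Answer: A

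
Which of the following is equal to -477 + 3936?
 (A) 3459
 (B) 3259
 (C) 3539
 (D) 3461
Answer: A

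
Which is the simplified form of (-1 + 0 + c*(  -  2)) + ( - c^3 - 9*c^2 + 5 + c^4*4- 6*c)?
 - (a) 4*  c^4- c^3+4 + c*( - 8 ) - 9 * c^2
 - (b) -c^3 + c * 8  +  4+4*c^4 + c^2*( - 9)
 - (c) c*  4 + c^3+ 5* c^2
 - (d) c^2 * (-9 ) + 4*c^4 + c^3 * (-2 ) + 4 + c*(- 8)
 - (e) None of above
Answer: a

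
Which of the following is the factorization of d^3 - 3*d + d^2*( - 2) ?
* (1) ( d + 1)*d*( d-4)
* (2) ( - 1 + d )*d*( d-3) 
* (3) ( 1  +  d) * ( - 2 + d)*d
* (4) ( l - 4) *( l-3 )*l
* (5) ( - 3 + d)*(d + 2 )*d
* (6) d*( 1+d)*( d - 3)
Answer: 6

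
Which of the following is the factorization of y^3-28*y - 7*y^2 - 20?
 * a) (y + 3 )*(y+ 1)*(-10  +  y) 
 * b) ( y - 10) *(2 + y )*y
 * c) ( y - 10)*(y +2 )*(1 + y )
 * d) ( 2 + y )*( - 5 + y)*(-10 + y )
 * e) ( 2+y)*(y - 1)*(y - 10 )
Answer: c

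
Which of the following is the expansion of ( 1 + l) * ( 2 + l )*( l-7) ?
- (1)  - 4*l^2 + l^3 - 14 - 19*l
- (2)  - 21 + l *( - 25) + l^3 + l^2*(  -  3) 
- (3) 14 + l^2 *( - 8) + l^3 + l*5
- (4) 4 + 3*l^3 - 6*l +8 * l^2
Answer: 1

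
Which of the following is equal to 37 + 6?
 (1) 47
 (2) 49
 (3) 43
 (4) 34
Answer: 3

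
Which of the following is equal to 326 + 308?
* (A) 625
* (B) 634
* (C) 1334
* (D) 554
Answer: B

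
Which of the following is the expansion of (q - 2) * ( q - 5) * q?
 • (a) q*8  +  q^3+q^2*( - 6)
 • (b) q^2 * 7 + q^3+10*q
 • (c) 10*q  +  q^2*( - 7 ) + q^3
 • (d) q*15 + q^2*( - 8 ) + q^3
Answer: c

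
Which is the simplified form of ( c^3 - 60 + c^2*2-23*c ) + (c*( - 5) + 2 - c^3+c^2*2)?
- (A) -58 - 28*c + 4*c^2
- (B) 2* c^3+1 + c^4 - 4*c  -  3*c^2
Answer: A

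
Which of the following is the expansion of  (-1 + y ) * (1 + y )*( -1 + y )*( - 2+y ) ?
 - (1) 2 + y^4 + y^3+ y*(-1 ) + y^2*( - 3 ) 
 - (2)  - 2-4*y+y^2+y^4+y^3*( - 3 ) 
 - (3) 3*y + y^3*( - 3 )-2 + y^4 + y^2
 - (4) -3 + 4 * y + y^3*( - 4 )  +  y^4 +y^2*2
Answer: 3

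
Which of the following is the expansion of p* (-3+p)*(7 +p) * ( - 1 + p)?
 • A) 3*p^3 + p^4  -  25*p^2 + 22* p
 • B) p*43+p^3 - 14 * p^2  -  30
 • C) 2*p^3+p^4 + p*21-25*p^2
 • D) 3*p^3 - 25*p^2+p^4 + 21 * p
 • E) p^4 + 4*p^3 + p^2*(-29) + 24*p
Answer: D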